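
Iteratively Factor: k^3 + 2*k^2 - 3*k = (k - 1)*(k^2 + 3*k) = k*(k - 1)*(k + 3)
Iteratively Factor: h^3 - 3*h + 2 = (h + 2)*(h^2 - 2*h + 1) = (h - 1)*(h + 2)*(h - 1)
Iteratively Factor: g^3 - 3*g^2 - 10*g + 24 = (g + 3)*(g^2 - 6*g + 8) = (g - 2)*(g + 3)*(g - 4)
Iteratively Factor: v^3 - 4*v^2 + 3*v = (v)*(v^2 - 4*v + 3) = v*(v - 1)*(v - 3)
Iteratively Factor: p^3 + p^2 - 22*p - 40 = (p + 4)*(p^2 - 3*p - 10) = (p + 2)*(p + 4)*(p - 5)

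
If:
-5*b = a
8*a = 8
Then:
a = 1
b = -1/5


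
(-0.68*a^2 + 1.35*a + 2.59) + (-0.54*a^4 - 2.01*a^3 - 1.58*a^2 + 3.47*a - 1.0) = -0.54*a^4 - 2.01*a^3 - 2.26*a^2 + 4.82*a + 1.59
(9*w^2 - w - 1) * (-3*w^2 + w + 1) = -27*w^4 + 12*w^3 + 11*w^2 - 2*w - 1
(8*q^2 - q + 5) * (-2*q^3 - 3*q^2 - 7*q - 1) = -16*q^5 - 22*q^4 - 63*q^3 - 16*q^2 - 34*q - 5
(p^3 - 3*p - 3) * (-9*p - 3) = -9*p^4 - 3*p^3 + 27*p^2 + 36*p + 9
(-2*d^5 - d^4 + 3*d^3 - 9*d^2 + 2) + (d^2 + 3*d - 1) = -2*d^5 - d^4 + 3*d^3 - 8*d^2 + 3*d + 1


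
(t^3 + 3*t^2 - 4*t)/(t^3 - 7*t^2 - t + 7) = t*(t + 4)/(t^2 - 6*t - 7)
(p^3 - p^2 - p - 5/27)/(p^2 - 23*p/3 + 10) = (9*p^2 + 6*p + 1)/(9*(p - 6))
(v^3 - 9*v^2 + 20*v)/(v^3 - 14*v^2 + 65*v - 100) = v/(v - 5)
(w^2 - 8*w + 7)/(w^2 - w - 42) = (w - 1)/(w + 6)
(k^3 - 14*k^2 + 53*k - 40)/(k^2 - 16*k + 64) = (k^2 - 6*k + 5)/(k - 8)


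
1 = 1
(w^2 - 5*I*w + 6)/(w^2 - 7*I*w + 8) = (w - 6*I)/(w - 8*I)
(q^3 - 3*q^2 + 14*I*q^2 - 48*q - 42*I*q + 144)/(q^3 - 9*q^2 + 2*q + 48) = (q^2 + 14*I*q - 48)/(q^2 - 6*q - 16)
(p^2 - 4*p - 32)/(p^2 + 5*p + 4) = (p - 8)/(p + 1)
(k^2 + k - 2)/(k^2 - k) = (k + 2)/k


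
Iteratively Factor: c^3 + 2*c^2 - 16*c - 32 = (c + 2)*(c^2 - 16) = (c - 4)*(c + 2)*(c + 4)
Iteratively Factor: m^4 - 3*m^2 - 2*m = (m)*(m^3 - 3*m - 2) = m*(m + 1)*(m^2 - m - 2) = m*(m - 2)*(m + 1)*(m + 1)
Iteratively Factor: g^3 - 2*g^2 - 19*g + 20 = (g - 1)*(g^2 - g - 20) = (g - 5)*(g - 1)*(g + 4)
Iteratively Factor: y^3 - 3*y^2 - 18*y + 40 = (y - 2)*(y^2 - y - 20) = (y - 5)*(y - 2)*(y + 4)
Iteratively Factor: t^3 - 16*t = (t + 4)*(t^2 - 4*t) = (t - 4)*(t + 4)*(t)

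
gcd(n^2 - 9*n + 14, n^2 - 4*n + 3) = 1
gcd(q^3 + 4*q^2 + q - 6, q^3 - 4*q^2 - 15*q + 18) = q^2 + 2*q - 3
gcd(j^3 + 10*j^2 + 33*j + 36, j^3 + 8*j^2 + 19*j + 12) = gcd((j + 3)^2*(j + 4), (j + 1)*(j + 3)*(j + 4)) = j^2 + 7*j + 12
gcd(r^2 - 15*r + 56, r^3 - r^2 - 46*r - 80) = r - 8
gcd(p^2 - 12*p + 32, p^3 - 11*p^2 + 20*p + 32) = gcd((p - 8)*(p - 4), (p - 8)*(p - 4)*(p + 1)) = p^2 - 12*p + 32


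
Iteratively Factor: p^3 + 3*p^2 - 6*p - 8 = (p + 4)*(p^2 - p - 2) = (p - 2)*(p + 4)*(p + 1)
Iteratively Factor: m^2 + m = (m)*(m + 1)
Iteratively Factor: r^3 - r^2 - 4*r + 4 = (r + 2)*(r^2 - 3*r + 2) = (r - 1)*(r + 2)*(r - 2)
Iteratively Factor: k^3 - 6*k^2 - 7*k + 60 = (k - 5)*(k^2 - k - 12) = (k - 5)*(k + 3)*(k - 4)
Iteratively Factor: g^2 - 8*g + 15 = (g - 5)*(g - 3)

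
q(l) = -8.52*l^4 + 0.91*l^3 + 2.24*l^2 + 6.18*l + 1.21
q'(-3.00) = 937.47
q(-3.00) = -711.86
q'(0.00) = 6.18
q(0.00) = 1.21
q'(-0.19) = 5.66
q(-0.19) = 0.10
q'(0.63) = 1.56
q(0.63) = 4.88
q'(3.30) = -1174.04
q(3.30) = -931.70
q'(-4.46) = 3063.96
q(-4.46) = -3433.69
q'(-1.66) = 162.16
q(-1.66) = -71.73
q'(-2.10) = 324.43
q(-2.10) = -176.01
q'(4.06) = -2211.38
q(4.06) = -2190.84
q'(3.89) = -1941.16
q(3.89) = -1838.20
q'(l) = -34.08*l^3 + 2.73*l^2 + 4.48*l + 6.18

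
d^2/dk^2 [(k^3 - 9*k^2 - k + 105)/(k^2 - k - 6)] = 6*(-k^3 + 57*k^2 - 75*k + 139)/(k^6 - 3*k^5 - 15*k^4 + 35*k^3 + 90*k^2 - 108*k - 216)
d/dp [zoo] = 0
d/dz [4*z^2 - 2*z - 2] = 8*z - 2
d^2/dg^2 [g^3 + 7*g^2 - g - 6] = 6*g + 14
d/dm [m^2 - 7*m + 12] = 2*m - 7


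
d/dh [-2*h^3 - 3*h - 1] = -6*h^2 - 3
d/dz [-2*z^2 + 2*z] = 2 - 4*z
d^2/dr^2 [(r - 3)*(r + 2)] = 2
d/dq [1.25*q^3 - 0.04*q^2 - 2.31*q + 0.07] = 3.75*q^2 - 0.08*q - 2.31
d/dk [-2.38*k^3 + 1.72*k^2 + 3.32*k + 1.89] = -7.14*k^2 + 3.44*k + 3.32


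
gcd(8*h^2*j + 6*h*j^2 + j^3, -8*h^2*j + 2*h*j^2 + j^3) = 4*h*j + j^2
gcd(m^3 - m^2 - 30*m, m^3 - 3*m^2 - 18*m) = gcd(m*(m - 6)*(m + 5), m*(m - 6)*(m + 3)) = m^2 - 6*m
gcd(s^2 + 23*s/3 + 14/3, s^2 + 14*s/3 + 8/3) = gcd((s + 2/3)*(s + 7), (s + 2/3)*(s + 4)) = s + 2/3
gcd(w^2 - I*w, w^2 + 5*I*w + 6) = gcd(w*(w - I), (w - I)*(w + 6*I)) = w - I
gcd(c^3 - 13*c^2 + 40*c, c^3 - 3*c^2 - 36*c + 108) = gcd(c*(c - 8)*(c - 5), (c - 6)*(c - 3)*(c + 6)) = 1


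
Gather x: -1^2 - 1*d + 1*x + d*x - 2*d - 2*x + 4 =-3*d + x*(d - 1) + 3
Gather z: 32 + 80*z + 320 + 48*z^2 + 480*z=48*z^2 + 560*z + 352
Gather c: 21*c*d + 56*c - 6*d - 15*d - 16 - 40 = c*(21*d + 56) - 21*d - 56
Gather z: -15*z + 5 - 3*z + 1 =6 - 18*z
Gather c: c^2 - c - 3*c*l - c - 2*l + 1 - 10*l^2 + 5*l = c^2 + c*(-3*l - 2) - 10*l^2 + 3*l + 1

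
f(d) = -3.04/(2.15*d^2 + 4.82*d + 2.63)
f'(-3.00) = -0.43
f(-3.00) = -0.40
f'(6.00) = 0.01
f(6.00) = -0.03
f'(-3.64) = -0.18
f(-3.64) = -0.22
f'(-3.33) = -0.27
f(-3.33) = -0.29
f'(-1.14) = -49.93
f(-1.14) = 43.02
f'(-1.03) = 412.73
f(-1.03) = 56.65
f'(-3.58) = -0.19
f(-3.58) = -0.24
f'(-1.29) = -22167.25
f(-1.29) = 304.46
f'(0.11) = 1.58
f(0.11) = -0.95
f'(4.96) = 0.01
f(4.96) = -0.04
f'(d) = -3.04*(-4.3*d - 4.82)/(2.15*d^2 + 4.82*d + 2.63)^2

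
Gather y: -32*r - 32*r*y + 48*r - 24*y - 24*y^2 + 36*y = 16*r - 24*y^2 + y*(12 - 32*r)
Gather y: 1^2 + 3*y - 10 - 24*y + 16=7 - 21*y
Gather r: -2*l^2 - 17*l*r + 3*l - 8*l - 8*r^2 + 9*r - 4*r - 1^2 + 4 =-2*l^2 - 5*l - 8*r^2 + r*(5 - 17*l) + 3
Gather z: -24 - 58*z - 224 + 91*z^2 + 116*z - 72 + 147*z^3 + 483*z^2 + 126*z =147*z^3 + 574*z^2 + 184*z - 320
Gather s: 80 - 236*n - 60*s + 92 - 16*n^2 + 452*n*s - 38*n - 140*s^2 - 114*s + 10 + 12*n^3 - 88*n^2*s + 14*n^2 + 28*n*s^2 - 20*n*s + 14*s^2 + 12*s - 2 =12*n^3 - 2*n^2 - 274*n + s^2*(28*n - 126) + s*(-88*n^2 + 432*n - 162) + 180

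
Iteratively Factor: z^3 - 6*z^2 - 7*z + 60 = (z - 5)*(z^2 - z - 12) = (z - 5)*(z - 4)*(z + 3)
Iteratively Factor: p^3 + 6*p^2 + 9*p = (p + 3)*(p^2 + 3*p) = p*(p + 3)*(p + 3)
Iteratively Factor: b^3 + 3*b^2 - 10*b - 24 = (b + 4)*(b^2 - b - 6) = (b + 2)*(b + 4)*(b - 3)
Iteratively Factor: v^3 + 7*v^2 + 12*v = (v)*(v^2 + 7*v + 12) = v*(v + 3)*(v + 4)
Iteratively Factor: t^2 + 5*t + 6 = (t + 2)*(t + 3)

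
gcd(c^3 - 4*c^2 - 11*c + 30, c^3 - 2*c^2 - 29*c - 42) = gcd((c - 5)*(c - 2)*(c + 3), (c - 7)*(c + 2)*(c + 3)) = c + 3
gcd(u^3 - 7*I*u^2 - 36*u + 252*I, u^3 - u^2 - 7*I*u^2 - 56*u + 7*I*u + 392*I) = u - 7*I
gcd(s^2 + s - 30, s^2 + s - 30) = s^2 + s - 30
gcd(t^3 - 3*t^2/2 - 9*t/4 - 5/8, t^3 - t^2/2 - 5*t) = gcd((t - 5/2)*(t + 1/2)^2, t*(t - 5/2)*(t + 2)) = t - 5/2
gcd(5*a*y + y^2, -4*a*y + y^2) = y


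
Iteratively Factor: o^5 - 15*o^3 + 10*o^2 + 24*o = (o)*(o^4 - 15*o^2 + 10*o + 24) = o*(o - 2)*(o^3 + 2*o^2 - 11*o - 12) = o*(o - 3)*(o - 2)*(o^2 + 5*o + 4) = o*(o - 3)*(o - 2)*(o + 1)*(o + 4)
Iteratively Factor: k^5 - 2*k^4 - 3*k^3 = (k - 3)*(k^4 + k^3) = k*(k - 3)*(k^3 + k^2) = k^2*(k - 3)*(k^2 + k) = k^3*(k - 3)*(k + 1)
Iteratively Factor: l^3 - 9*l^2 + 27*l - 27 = (l - 3)*(l^2 - 6*l + 9) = (l - 3)^2*(l - 3)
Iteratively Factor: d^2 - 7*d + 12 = (d - 3)*(d - 4)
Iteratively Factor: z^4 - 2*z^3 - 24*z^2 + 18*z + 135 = (z - 5)*(z^3 + 3*z^2 - 9*z - 27) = (z - 5)*(z - 3)*(z^2 + 6*z + 9) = (z - 5)*(z - 3)*(z + 3)*(z + 3)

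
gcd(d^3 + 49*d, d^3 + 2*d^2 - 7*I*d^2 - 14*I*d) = d^2 - 7*I*d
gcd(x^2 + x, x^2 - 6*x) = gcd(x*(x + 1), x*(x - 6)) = x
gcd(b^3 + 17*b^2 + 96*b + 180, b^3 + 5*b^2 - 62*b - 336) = b + 6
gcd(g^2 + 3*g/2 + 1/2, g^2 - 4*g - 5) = g + 1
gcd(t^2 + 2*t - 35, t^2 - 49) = t + 7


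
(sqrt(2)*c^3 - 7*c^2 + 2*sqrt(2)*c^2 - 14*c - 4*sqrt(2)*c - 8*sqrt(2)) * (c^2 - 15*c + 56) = sqrt(2)*c^5 - 13*sqrt(2)*c^4 - 7*c^4 + 22*sqrt(2)*c^3 + 91*c^3 - 182*c^2 + 164*sqrt(2)*c^2 - 784*c - 104*sqrt(2)*c - 448*sqrt(2)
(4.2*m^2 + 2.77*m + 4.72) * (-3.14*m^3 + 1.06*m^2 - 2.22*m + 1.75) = -13.188*m^5 - 4.2458*m^4 - 21.2086*m^3 + 6.2038*m^2 - 5.6309*m + 8.26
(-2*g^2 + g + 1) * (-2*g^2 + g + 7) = 4*g^4 - 4*g^3 - 15*g^2 + 8*g + 7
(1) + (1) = 2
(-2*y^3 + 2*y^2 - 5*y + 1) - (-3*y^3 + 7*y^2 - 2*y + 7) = y^3 - 5*y^2 - 3*y - 6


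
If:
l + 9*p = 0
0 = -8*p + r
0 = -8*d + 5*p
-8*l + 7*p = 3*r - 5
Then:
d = -5/88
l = 9/11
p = -1/11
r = -8/11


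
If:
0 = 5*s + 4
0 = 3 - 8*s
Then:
No Solution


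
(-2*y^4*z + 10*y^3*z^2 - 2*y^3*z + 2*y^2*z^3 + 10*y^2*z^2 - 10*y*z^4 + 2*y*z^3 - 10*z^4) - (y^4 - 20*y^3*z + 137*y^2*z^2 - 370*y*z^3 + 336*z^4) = -2*y^4*z - y^4 + 10*y^3*z^2 + 18*y^3*z + 2*y^2*z^3 - 127*y^2*z^2 - 10*y*z^4 + 372*y*z^3 - 346*z^4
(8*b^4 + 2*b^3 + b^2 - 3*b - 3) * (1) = 8*b^4 + 2*b^3 + b^2 - 3*b - 3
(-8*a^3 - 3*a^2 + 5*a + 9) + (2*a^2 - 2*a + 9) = -8*a^3 - a^2 + 3*a + 18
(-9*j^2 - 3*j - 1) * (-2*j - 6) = 18*j^3 + 60*j^2 + 20*j + 6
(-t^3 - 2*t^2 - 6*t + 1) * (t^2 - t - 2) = -t^5 - t^4 - 2*t^3 + 11*t^2 + 11*t - 2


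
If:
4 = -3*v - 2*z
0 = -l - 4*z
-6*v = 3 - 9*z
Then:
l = 20/13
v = -14/13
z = -5/13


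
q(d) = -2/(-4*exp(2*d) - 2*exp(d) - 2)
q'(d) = -2*(8*exp(2*d) + 2*exp(d))/(-4*exp(2*d) - 2*exp(d) - 2)^2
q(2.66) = 0.00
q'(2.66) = -0.00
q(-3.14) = 0.96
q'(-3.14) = -0.05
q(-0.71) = 0.51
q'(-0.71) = -0.37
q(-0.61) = 0.47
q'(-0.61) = -0.38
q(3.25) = 0.00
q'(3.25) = -0.00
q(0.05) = 0.23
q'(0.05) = -0.30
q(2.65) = 0.00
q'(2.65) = -0.00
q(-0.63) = 0.48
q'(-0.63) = -0.38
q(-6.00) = 1.00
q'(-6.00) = 0.00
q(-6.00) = 1.00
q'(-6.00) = 0.00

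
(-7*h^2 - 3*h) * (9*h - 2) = -63*h^3 - 13*h^2 + 6*h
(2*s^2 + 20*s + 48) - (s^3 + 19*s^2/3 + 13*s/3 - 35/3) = -s^3 - 13*s^2/3 + 47*s/3 + 179/3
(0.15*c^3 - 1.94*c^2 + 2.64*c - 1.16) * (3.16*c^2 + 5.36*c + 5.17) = 0.474*c^5 - 5.3264*c^4 - 1.2805*c^3 + 0.455000000000002*c^2 + 7.4312*c - 5.9972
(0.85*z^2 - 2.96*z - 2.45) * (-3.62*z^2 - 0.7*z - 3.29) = -3.077*z^4 + 10.1202*z^3 + 8.1445*z^2 + 11.4534*z + 8.0605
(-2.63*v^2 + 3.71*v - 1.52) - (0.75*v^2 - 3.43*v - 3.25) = -3.38*v^2 + 7.14*v + 1.73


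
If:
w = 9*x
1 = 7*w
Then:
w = 1/7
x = 1/63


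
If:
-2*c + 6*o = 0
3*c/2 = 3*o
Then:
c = 0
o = 0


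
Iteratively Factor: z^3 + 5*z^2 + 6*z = (z + 2)*(z^2 + 3*z) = (z + 2)*(z + 3)*(z)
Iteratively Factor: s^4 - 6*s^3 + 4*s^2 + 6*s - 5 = (s + 1)*(s^3 - 7*s^2 + 11*s - 5) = (s - 1)*(s + 1)*(s^2 - 6*s + 5) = (s - 1)^2*(s + 1)*(s - 5)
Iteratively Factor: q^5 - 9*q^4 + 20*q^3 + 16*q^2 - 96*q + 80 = (q - 2)*(q^4 - 7*q^3 + 6*q^2 + 28*q - 40) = (q - 5)*(q - 2)*(q^3 - 2*q^2 - 4*q + 8) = (q - 5)*(q - 2)*(q + 2)*(q^2 - 4*q + 4) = (q - 5)*(q - 2)^2*(q + 2)*(q - 2)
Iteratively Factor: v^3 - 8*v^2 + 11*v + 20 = (v - 4)*(v^2 - 4*v - 5) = (v - 4)*(v + 1)*(v - 5)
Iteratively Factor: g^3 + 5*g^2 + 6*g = (g + 2)*(g^2 + 3*g) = g*(g + 2)*(g + 3)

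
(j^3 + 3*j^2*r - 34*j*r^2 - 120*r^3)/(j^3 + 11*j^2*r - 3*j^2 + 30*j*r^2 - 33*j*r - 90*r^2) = (j^2 - 2*j*r - 24*r^2)/(j^2 + 6*j*r - 3*j - 18*r)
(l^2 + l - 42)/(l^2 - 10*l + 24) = (l + 7)/(l - 4)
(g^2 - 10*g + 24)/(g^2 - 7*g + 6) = (g - 4)/(g - 1)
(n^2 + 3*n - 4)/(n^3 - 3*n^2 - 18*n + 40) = (n - 1)/(n^2 - 7*n + 10)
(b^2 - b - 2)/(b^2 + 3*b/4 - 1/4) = 4*(b - 2)/(4*b - 1)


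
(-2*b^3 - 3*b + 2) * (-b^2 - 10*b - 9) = 2*b^5 + 20*b^4 + 21*b^3 + 28*b^2 + 7*b - 18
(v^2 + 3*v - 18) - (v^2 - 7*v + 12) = 10*v - 30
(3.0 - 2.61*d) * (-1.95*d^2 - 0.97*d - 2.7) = 5.0895*d^3 - 3.3183*d^2 + 4.137*d - 8.1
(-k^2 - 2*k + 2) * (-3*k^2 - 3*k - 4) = 3*k^4 + 9*k^3 + 4*k^2 + 2*k - 8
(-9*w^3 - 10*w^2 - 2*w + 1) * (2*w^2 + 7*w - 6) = -18*w^5 - 83*w^4 - 20*w^3 + 48*w^2 + 19*w - 6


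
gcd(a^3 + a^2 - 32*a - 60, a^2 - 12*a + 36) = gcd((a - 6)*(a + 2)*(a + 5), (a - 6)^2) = a - 6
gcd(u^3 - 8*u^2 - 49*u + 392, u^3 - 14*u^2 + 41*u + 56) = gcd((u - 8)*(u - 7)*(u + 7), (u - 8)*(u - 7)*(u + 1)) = u^2 - 15*u + 56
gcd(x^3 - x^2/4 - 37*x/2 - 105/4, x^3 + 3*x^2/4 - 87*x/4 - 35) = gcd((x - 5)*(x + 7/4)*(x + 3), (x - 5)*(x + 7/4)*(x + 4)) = x^2 - 13*x/4 - 35/4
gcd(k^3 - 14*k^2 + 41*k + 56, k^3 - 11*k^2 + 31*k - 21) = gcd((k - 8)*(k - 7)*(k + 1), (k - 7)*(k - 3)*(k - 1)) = k - 7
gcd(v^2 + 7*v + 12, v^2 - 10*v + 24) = 1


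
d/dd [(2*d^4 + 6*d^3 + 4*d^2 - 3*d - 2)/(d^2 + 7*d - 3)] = (4*d^5 + 48*d^4 + 60*d^3 - 23*d^2 - 20*d + 23)/(d^4 + 14*d^3 + 43*d^2 - 42*d + 9)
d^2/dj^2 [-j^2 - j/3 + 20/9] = -2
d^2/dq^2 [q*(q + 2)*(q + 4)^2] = 12*q^2 + 60*q + 64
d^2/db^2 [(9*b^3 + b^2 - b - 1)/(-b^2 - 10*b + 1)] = 4*(-449*b^3 + 135*b^2 + 3*b + 55)/(b^6 + 30*b^5 + 297*b^4 + 940*b^3 - 297*b^2 + 30*b - 1)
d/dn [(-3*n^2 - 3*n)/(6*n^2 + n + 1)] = 3*(5*n^2 - 2*n - 1)/(36*n^4 + 12*n^3 + 13*n^2 + 2*n + 1)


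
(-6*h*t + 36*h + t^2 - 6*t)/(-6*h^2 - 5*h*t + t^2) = (t - 6)/(h + t)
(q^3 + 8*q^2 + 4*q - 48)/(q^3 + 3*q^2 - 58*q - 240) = (q^2 + 2*q - 8)/(q^2 - 3*q - 40)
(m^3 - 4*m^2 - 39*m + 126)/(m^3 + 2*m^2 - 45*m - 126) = (m - 3)/(m + 3)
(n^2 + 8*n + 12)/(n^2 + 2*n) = (n + 6)/n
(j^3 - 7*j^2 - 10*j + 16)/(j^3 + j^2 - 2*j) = (j - 8)/j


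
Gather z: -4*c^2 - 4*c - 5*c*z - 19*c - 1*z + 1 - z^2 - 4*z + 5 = -4*c^2 - 23*c - z^2 + z*(-5*c - 5) + 6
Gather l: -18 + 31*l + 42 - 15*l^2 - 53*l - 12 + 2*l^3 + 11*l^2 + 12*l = 2*l^3 - 4*l^2 - 10*l + 12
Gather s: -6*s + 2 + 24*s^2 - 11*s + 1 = 24*s^2 - 17*s + 3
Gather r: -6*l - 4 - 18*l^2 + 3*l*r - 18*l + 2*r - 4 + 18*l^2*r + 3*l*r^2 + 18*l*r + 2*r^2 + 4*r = -18*l^2 - 24*l + r^2*(3*l + 2) + r*(18*l^2 + 21*l + 6) - 8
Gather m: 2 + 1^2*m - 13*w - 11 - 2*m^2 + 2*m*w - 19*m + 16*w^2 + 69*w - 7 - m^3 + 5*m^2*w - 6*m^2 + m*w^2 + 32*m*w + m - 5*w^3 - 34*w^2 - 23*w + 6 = -m^3 + m^2*(5*w - 8) + m*(w^2 + 34*w - 17) - 5*w^3 - 18*w^2 + 33*w - 10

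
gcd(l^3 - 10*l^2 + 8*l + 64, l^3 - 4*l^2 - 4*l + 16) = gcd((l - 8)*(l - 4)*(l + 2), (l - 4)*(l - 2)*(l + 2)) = l^2 - 2*l - 8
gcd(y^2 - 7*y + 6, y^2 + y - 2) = y - 1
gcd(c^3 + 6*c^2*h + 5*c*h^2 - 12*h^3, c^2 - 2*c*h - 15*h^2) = c + 3*h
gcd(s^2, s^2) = s^2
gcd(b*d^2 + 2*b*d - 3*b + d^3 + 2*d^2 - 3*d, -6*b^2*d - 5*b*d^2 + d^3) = b + d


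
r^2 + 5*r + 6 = (r + 2)*(r + 3)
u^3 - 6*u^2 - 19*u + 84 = (u - 7)*(u - 3)*(u + 4)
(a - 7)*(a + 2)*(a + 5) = a^3 - 39*a - 70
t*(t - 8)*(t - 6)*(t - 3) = t^4 - 17*t^3 + 90*t^2 - 144*t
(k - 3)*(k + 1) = k^2 - 2*k - 3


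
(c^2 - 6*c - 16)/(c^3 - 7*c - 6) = (c - 8)/(c^2 - 2*c - 3)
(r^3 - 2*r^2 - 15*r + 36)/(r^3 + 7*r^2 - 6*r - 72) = (r - 3)/(r + 6)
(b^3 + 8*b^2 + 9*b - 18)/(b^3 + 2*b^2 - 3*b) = (b + 6)/b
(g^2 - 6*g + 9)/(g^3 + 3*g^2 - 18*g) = (g - 3)/(g*(g + 6))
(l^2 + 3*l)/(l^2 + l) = (l + 3)/(l + 1)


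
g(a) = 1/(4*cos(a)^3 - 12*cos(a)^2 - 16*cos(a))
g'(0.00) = 0.00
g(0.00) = -0.04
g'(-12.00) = -0.04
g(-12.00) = -0.05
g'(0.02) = -0.00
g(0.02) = -0.04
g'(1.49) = -9.52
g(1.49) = -0.73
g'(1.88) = -0.54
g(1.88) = 0.27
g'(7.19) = -0.11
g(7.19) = -0.07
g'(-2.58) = -1.08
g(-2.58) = 0.40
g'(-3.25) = 156.98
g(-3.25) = 8.58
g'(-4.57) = -3.00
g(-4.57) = 0.50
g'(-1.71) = 3.15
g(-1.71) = 0.51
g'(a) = (12*sin(a)*cos(a)^2 - 24*sin(a)*cos(a) - 16*sin(a))/(4*cos(a)^3 - 12*cos(a)^2 - 16*cos(a))^2 = (3*sin(a) - 4*sin(a)/cos(a)^2 - 6*tan(a))/(4*(sin(a)^2 + 3*cos(a) + 3)^2)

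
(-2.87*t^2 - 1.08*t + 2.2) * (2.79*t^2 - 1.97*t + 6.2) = -8.0073*t^4 + 2.6407*t^3 - 9.5284*t^2 - 11.03*t + 13.64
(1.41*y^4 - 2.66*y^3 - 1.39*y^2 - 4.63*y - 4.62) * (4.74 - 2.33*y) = -3.2853*y^5 + 12.8812*y^4 - 9.3697*y^3 + 4.1993*y^2 - 11.1816*y - 21.8988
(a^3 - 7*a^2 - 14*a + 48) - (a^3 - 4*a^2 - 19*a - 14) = -3*a^2 + 5*a + 62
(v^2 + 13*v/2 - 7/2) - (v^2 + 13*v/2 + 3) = -13/2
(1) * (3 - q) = 3 - q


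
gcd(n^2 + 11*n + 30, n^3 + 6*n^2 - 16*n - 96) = n + 6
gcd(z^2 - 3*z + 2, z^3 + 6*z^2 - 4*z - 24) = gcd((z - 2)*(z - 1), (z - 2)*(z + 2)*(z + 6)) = z - 2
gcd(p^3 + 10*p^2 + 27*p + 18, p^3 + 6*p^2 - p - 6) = p^2 + 7*p + 6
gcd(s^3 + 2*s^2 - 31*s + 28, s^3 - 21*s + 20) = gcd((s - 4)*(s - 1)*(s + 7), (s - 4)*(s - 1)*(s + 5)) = s^2 - 5*s + 4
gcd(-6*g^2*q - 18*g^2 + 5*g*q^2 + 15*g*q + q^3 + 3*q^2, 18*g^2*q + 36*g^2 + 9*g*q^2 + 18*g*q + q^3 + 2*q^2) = 6*g + q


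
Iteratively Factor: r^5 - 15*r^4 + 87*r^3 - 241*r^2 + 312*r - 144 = (r - 4)*(r^4 - 11*r^3 + 43*r^2 - 69*r + 36) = (r - 4)^2*(r^3 - 7*r^2 + 15*r - 9) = (r - 4)^2*(r - 3)*(r^2 - 4*r + 3) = (r - 4)^2*(r - 3)^2*(r - 1)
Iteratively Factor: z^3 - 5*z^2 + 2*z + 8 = (z - 2)*(z^2 - 3*z - 4) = (z - 4)*(z - 2)*(z + 1)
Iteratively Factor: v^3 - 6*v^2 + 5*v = (v - 5)*(v^2 - v) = v*(v - 5)*(v - 1)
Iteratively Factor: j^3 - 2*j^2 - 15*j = (j)*(j^2 - 2*j - 15) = j*(j - 5)*(j + 3)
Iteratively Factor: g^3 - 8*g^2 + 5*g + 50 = (g - 5)*(g^2 - 3*g - 10) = (g - 5)*(g + 2)*(g - 5)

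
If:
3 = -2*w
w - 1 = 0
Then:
No Solution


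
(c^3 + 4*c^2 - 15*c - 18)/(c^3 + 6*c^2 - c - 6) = (c - 3)/(c - 1)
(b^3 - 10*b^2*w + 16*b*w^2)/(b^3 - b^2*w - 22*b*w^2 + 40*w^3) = b*(-b + 8*w)/(-b^2 - b*w + 20*w^2)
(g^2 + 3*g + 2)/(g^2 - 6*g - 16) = (g + 1)/(g - 8)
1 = 1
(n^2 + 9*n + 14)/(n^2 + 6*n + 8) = (n + 7)/(n + 4)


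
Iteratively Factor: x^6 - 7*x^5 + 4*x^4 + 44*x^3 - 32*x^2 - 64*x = (x)*(x^5 - 7*x^4 + 4*x^3 + 44*x^2 - 32*x - 64) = x*(x - 4)*(x^4 - 3*x^3 - 8*x^2 + 12*x + 16) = x*(x - 4)*(x + 1)*(x^3 - 4*x^2 - 4*x + 16) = x*(x - 4)^2*(x + 1)*(x^2 - 4) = x*(x - 4)^2*(x - 2)*(x + 1)*(x + 2)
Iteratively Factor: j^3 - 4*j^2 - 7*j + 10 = (j + 2)*(j^2 - 6*j + 5) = (j - 1)*(j + 2)*(j - 5)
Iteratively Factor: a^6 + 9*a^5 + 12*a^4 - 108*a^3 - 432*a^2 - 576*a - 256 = (a - 4)*(a^5 + 13*a^4 + 64*a^3 + 148*a^2 + 160*a + 64) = (a - 4)*(a + 4)*(a^4 + 9*a^3 + 28*a^2 + 36*a + 16) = (a - 4)*(a + 2)*(a + 4)*(a^3 + 7*a^2 + 14*a + 8) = (a - 4)*(a + 2)^2*(a + 4)*(a^2 + 5*a + 4) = (a - 4)*(a + 1)*(a + 2)^2*(a + 4)*(a + 4)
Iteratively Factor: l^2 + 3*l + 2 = (l + 1)*(l + 2)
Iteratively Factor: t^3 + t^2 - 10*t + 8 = (t - 2)*(t^2 + 3*t - 4) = (t - 2)*(t + 4)*(t - 1)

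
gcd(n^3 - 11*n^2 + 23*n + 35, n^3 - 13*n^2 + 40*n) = n - 5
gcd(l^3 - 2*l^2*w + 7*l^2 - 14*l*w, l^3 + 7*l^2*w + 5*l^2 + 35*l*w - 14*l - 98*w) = l + 7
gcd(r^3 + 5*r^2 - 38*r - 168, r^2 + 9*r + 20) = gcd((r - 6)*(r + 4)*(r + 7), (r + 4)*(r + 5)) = r + 4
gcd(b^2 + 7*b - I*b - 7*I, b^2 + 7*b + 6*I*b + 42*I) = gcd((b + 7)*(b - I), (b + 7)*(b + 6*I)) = b + 7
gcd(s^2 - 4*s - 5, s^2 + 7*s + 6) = s + 1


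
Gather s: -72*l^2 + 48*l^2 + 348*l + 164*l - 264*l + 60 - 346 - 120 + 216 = -24*l^2 + 248*l - 190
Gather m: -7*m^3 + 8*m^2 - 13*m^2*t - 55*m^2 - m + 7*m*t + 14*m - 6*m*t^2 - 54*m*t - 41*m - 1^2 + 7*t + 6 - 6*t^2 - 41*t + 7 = -7*m^3 + m^2*(-13*t - 47) + m*(-6*t^2 - 47*t - 28) - 6*t^2 - 34*t + 12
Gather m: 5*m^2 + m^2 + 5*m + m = 6*m^2 + 6*m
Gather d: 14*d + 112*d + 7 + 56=126*d + 63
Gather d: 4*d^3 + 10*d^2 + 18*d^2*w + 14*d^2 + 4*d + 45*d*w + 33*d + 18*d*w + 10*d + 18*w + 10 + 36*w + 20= 4*d^3 + d^2*(18*w + 24) + d*(63*w + 47) + 54*w + 30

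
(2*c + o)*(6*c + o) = 12*c^2 + 8*c*o + o^2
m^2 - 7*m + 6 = (m - 6)*(m - 1)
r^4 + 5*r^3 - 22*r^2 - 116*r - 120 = (r - 5)*(r + 2)^2*(r + 6)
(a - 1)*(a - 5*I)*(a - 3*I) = a^3 - a^2 - 8*I*a^2 - 15*a + 8*I*a + 15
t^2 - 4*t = t*(t - 4)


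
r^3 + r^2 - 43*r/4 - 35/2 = (r - 7/2)*(r + 2)*(r + 5/2)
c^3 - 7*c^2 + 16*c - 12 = (c - 3)*(c - 2)^2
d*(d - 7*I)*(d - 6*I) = d^3 - 13*I*d^2 - 42*d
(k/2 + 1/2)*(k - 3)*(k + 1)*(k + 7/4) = k^4/2 + 3*k^3/8 - 27*k^2/8 - 47*k/8 - 21/8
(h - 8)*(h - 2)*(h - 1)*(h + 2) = h^4 - 9*h^3 + 4*h^2 + 36*h - 32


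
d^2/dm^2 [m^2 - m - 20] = 2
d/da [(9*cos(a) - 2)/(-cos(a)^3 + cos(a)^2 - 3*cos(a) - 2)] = (-18*cos(a)^3 + 15*cos(a)^2 - 4*cos(a) + 24)*sin(a)/(cos(a)^3 - cos(a)^2 + 3*cos(a) + 2)^2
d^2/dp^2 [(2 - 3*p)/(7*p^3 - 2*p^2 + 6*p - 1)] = 2*(-441*p^5 + 714*p^4 - 110*p^3 + 150*p^2 - 12*p + 50)/(343*p^9 - 294*p^8 + 966*p^7 - 659*p^6 + 912*p^5 - 480*p^4 + 309*p^3 - 114*p^2 + 18*p - 1)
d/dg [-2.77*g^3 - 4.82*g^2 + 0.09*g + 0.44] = -8.31*g^2 - 9.64*g + 0.09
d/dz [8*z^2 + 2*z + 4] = 16*z + 2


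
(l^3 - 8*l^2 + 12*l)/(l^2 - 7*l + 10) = l*(l - 6)/(l - 5)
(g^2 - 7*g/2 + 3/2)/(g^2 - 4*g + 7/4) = 2*(g - 3)/(2*g - 7)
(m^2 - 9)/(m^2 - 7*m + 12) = (m + 3)/(m - 4)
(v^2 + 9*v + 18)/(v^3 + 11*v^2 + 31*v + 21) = (v + 6)/(v^2 + 8*v + 7)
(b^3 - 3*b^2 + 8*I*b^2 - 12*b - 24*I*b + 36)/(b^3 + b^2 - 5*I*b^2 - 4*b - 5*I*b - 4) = (b^3 + b^2*(-3 + 8*I) - 12*b*(1 + 2*I) + 36)/(b^3 + b^2*(1 - 5*I) - b*(4 + 5*I) - 4)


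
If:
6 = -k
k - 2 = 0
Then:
No Solution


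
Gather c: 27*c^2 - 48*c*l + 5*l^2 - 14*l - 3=27*c^2 - 48*c*l + 5*l^2 - 14*l - 3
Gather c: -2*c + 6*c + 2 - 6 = 4*c - 4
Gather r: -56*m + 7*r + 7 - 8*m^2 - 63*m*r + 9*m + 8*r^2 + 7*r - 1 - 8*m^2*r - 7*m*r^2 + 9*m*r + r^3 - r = -8*m^2 - 47*m + r^3 + r^2*(8 - 7*m) + r*(-8*m^2 - 54*m + 13) + 6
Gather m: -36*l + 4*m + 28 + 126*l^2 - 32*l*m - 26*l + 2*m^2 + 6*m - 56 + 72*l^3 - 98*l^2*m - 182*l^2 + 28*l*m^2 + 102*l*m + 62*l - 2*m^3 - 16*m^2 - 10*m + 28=72*l^3 - 56*l^2 - 2*m^3 + m^2*(28*l - 14) + m*(-98*l^2 + 70*l)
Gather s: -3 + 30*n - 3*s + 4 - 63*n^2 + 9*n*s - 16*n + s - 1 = -63*n^2 + 14*n + s*(9*n - 2)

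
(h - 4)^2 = h^2 - 8*h + 16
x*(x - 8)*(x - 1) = x^3 - 9*x^2 + 8*x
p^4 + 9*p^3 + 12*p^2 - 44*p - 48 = (p - 2)*(p + 1)*(p + 4)*(p + 6)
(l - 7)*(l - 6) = l^2 - 13*l + 42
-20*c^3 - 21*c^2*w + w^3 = (-5*c + w)*(c + w)*(4*c + w)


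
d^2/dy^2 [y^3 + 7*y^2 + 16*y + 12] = 6*y + 14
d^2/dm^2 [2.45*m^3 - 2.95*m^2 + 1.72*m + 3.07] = 14.7*m - 5.9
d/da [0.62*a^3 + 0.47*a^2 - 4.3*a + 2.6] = 1.86*a^2 + 0.94*a - 4.3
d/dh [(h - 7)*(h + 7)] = 2*h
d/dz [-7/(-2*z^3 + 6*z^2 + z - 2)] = 7*(-6*z^2 + 12*z + 1)/(2*z^3 - 6*z^2 - z + 2)^2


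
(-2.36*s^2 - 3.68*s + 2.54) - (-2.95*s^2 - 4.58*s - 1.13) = 0.59*s^2 + 0.9*s + 3.67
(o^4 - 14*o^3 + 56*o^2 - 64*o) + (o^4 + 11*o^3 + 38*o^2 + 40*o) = 2*o^4 - 3*o^3 + 94*o^2 - 24*o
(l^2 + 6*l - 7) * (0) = 0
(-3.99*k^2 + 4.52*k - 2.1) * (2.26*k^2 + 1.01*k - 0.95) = -9.0174*k^4 + 6.1853*k^3 + 3.6097*k^2 - 6.415*k + 1.995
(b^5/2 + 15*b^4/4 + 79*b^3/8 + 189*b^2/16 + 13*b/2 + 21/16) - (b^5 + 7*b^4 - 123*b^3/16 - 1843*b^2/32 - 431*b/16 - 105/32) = -b^5/2 - 13*b^4/4 + 281*b^3/16 + 2221*b^2/32 + 535*b/16 + 147/32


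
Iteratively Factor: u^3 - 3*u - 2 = (u + 1)*(u^2 - u - 2) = (u - 2)*(u + 1)*(u + 1)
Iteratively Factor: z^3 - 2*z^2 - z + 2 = (z - 2)*(z^2 - 1) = (z - 2)*(z + 1)*(z - 1)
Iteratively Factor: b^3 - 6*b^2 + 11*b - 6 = (b - 2)*(b^2 - 4*b + 3) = (b - 2)*(b - 1)*(b - 3)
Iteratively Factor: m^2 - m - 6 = (m - 3)*(m + 2)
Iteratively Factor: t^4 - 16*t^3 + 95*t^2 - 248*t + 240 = (t - 4)*(t^3 - 12*t^2 + 47*t - 60) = (t - 4)*(t - 3)*(t^2 - 9*t + 20) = (t - 4)^2*(t - 3)*(t - 5)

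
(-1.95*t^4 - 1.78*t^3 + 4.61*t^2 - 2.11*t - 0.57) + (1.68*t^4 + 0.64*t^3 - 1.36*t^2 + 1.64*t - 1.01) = -0.27*t^4 - 1.14*t^3 + 3.25*t^2 - 0.47*t - 1.58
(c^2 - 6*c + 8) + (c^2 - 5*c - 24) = 2*c^2 - 11*c - 16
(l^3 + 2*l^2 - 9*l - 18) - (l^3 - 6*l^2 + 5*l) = 8*l^2 - 14*l - 18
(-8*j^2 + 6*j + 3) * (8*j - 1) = -64*j^3 + 56*j^2 + 18*j - 3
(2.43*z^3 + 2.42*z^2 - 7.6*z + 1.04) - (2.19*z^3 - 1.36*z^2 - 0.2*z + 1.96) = 0.24*z^3 + 3.78*z^2 - 7.4*z - 0.92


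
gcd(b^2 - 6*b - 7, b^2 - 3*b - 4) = b + 1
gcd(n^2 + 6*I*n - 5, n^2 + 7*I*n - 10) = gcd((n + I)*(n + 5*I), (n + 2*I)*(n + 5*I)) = n + 5*I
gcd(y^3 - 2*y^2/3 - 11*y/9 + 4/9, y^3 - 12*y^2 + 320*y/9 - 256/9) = y - 4/3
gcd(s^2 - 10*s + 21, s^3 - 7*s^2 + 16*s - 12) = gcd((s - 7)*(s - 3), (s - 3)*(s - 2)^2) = s - 3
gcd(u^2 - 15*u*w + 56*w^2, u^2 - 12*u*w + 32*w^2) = u - 8*w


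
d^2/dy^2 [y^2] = 2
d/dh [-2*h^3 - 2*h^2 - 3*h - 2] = -6*h^2 - 4*h - 3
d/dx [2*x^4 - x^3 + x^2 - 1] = x*(8*x^2 - 3*x + 2)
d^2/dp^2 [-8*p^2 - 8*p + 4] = -16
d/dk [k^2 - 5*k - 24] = 2*k - 5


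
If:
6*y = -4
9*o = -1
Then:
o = -1/9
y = -2/3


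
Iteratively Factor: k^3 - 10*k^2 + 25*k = (k)*(k^2 - 10*k + 25) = k*(k - 5)*(k - 5)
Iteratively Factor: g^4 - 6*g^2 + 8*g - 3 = (g - 1)*(g^3 + g^2 - 5*g + 3) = (g - 1)^2*(g^2 + 2*g - 3) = (g - 1)^2*(g + 3)*(g - 1)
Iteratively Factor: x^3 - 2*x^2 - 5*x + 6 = (x - 3)*(x^2 + x - 2) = (x - 3)*(x + 2)*(x - 1)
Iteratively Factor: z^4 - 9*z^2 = (z + 3)*(z^3 - 3*z^2) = (z - 3)*(z + 3)*(z^2) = z*(z - 3)*(z + 3)*(z)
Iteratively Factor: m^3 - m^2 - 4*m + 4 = (m + 2)*(m^2 - 3*m + 2) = (m - 1)*(m + 2)*(m - 2)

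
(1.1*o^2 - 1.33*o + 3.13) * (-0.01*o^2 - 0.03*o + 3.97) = -0.011*o^4 - 0.0197*o^3 + 4.3756*o^2 - 5.374*o + 12.4261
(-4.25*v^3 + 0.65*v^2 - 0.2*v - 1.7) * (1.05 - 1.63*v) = 6.9275*v^4 - 5.522*v^3 + 1.0085*v^2 + 2.561*v - 1.785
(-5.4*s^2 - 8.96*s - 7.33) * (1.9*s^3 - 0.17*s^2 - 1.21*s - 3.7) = -10.26*s^5 - 16.106*s^4 - 5.8698*s^3 + 32.0677*s^2 + 42.0213*s + 27.121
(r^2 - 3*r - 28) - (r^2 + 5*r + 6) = -8*r - 34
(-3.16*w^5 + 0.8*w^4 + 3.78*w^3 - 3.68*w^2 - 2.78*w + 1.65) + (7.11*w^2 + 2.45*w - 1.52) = -3.16*w^5 + 0.8*w^4 + 3.78*w^3 + 3.43*w^2 - 0.33*w + 0.13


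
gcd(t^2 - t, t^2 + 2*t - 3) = t - 1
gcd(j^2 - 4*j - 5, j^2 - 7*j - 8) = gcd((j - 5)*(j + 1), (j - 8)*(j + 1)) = j + 1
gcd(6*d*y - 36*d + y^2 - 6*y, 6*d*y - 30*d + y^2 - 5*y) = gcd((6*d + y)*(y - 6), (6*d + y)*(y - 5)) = 6*d + y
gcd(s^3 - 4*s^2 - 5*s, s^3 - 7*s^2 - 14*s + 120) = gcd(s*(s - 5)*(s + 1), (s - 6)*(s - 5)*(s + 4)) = s - 5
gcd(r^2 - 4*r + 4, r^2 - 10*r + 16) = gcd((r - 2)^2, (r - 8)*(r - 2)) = r - 2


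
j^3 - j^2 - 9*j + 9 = (j - 3)*(j - 1)*(j + 3)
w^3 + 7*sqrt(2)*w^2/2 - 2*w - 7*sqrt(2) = (w - sqrt(2))*(w + sqrt(2))*(w + 7*sqrt(2)/2)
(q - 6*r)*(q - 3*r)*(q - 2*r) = q^3 - 11*q^2*r + 36*q*r^2 - 36*r^3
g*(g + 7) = g^2 + 7*g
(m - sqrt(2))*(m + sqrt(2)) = m^2 - 2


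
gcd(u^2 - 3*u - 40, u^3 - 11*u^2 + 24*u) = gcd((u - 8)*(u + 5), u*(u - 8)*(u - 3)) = u - 8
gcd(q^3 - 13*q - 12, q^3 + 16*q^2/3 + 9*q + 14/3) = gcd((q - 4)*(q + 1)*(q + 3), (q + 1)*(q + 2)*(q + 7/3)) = q + 1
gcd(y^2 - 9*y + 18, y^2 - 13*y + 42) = y - 6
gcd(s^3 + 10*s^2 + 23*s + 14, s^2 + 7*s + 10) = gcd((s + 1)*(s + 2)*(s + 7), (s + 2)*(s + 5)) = s + 2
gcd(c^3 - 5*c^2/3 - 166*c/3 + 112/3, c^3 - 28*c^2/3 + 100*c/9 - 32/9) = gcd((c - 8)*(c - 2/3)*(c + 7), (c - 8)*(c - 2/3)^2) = c^2 - 26*c/3 + 16/3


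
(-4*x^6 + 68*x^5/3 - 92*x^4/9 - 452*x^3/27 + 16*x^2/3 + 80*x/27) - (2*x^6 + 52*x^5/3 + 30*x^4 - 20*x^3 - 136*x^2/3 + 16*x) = -6*x^6 + 16*x^5/3 - 362*x^4/9 + 88*x^3/27 + 152*x^2/3 - 352*x/27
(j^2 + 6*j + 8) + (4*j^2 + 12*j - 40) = 5*j^2 + 18*j - 32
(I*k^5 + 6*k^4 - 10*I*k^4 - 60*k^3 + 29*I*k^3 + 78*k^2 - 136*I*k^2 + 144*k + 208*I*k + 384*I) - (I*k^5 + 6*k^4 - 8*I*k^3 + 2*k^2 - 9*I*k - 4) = -10*I*k^4 - 60*k^3 + 37*I*k^3 + 76*k^2 - 136*I*k^2 + 144*k + 217*I*k + 4 + 384*I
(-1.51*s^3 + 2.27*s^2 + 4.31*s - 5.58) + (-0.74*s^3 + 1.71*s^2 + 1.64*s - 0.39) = -2.25*s^3 + 3.98*s^2 + 5.95*s - 5.97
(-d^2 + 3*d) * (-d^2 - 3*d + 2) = d^4 - 11*d^2 + 6*d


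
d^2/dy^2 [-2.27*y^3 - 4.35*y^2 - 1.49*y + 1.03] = -13.62*y - 8.7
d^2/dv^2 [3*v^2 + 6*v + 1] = 6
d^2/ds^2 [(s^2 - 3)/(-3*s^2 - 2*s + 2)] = 2*(6*s^3 + 63*s^2 + 54*s + 26)/(27*s^6 + 54*s^5 - 18*s^4 - 64*s^3 + 12*s^2 + 24*s - 8)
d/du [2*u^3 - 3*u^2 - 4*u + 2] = 6*u^2 - 6*u - 4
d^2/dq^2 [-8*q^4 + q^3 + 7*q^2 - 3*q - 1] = -96*q^2 + 6*q + 14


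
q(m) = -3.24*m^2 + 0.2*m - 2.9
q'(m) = 0.2 - 6.48*m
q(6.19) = -125.81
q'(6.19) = -39.91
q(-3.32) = -39.28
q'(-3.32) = 21.71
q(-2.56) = -24.65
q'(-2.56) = 16.79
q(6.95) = -158.01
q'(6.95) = -44.84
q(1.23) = -7.56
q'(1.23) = -7.77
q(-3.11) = -34.86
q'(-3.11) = 20.35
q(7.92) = -204.55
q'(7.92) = -51.12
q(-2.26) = -19.90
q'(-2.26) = 14.84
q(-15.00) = -734.90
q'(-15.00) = 97.40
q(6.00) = -118.34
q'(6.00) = -38.68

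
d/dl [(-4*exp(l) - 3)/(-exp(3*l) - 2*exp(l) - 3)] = (-(4*exp(l) + 3)*(3*exp(2*l) + 2) + 4*exp(3*l) + 8*exp(l) + 12)*exp(l)/(exp(3*l) + 2*exp(l) + 3)^2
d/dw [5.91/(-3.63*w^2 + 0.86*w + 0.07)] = (42.9066*w - 5.0826)/(-3.63*w^2 + 0.86*w + 0.07)^2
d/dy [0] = 0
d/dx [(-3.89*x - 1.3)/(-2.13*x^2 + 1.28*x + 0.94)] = (8.2857*x^2 - 4.9792*x - (3.89*x + 1.3)*(4.26*x - 1.28) - 3.6566)/(-2.13*x^2 + 1.28*x + 0.94)^2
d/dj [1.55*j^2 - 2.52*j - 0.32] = 3.1*j - 2.52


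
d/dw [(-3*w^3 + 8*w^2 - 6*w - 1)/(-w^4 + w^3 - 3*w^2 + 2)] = (-w*(4*w^2 - 3*w + 6)*(3*w^3 - 8*w^2 + 6*w + 1) + (9*w^2 - 16*w + 6)*(w^4 - w^3 + 3*w^2 - 2))/(w^4 - w^3 + 3*w^2 - 2)^2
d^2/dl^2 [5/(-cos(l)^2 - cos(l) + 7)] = 5*(4*sin(l)^4 - 31*sin(l)^2 + 13*cos(l)/4 + 3*cos(3*l)/4 + 11)/(-sin(l)^2 + cos(l) - 6)^3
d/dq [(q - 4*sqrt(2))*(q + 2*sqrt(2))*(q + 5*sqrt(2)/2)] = 3*q^2 + sqrt(2)*q - 26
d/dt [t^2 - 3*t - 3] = 2*t - 3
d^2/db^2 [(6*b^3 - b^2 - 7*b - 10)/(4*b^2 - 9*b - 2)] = 4*(193*b^3 - 90*b^2 + 492*b - 384)/(64*b^6 - 432*b^5 + 876*b^4 - 297*b^3 - 438*b^2 - 108*b - 8)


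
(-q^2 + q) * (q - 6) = -q^3 + 7*q^2 - 6*q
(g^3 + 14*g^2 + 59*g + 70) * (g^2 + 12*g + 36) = g^5 + 26*g^4 + 263*g^3 + 1282*g^2 + 2964*g + 2520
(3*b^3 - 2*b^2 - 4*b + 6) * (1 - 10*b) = -30*b^4 + 23*b^3 + 38*b^2 - 64*b + 6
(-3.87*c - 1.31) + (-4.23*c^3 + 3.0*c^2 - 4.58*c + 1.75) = -4.23*c^3 + 3.0*c^2 - 8.45*c + 0.44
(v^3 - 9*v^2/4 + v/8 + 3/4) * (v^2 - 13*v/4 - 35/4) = v^5 - 11*v^4/2 - 21*v^3/16 + 641*v^2/32 - 113*v/32 - 105/16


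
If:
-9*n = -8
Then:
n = 8/9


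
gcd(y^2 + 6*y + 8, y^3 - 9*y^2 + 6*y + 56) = y + 2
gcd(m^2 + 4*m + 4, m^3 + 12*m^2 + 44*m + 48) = m + 2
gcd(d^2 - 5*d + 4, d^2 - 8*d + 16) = d - 4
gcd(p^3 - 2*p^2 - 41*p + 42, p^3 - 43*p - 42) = p^2 - p - 42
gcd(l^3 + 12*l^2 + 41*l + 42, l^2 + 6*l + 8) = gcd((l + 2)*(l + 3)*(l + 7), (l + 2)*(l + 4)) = l + 2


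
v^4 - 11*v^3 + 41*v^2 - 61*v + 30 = (v - 5)*(v - 3)*(v - 2)*(v - 1)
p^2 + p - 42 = (p - 6)*(p + 7)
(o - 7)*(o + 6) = o^2 - o - 42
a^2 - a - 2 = (a - 2)*(a + 1)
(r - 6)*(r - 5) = r^2 - 11*r + 30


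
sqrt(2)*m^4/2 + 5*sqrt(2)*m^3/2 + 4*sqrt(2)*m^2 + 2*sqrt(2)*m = m*(m + 2)^2*(sqrt(2)*m/2 + sqrt(2)/2)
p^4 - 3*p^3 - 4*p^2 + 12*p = p*(p - 3)*(p - 2)*(p + 2)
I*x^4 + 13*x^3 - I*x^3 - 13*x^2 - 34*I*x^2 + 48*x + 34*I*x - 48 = (x - 8*I)*(x - 6*I)*(x + I)*(I*x - I)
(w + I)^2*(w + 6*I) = w^3 + 8*I*w^2 - 13*w - 6*I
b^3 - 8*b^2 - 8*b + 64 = (b - 8)*(b - 2*sqrt(2))*(b + 2*sqrt(2))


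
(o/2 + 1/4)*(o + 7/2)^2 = o^3/2 + 15*o^2/4 + 63*o/8 + 49/16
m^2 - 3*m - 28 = (m - 7)*(m + 4)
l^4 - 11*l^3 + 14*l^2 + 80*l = l*(l - 8)*(l - 5)*(l + 2)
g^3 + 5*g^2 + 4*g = g*(g + 1)*(g + 4)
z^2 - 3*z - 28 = (z - 7)*(z + 4)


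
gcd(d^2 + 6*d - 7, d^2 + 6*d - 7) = d^2 + 6*d - 7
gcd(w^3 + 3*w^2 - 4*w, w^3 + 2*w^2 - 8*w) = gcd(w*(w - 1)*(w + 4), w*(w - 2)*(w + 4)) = w^2 + 4*w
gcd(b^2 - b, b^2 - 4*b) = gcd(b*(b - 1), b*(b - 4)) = b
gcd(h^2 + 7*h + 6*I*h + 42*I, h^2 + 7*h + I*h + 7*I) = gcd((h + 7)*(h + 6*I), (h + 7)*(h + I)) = h + 7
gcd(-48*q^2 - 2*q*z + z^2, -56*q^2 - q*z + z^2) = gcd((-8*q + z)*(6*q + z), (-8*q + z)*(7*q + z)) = -8*q + z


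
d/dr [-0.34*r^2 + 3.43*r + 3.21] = 3.43 - 0.68*r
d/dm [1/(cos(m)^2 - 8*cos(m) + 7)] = 2*(cos(m) - 4)*sin(m)/(cos(m)^2 - 8*cos(m) + 7)^2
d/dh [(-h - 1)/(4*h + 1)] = 3/(4*h + 1)^2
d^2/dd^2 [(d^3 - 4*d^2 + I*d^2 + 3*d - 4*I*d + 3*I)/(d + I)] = 2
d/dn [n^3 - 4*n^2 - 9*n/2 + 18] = 3*n^2 - 8*n - 9/2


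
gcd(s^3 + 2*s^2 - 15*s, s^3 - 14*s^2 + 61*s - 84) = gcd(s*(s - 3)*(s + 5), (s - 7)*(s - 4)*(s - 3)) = s - 3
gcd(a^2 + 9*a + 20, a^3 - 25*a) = a + 5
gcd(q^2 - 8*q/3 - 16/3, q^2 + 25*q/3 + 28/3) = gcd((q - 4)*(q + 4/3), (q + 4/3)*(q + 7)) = q + 4/3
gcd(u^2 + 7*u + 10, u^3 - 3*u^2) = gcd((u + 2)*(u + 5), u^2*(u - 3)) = 1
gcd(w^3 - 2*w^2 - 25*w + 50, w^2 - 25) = w^2 - 25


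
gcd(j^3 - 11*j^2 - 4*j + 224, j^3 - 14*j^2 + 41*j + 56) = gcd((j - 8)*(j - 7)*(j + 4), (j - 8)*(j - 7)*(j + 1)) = j^2 - 15*j + 56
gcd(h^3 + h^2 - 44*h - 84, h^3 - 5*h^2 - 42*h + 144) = h + 6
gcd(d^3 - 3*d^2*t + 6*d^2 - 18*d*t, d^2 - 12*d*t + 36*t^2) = 1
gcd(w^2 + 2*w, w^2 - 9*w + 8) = 1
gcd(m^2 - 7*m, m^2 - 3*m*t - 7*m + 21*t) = m - 7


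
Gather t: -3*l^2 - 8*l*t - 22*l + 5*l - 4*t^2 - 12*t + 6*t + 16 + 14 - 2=-3*l^2 - 17*l - 4*t^2 + t*(-8*l - 6) + 28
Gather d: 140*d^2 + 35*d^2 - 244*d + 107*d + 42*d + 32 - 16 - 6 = 175*d^2 - 95*d + 10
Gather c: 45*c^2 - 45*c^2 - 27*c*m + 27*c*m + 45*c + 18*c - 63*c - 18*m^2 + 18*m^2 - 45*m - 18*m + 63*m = 0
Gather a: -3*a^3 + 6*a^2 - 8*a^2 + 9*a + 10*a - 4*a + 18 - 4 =-3*a^3 - 2*a^2 + 15*a + 14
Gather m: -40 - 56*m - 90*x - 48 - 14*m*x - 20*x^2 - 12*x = m*(-14*x - 56) - 20*x^2 - 102*x - 88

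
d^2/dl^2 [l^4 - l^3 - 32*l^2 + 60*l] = 12*l^2 - 6*l - 64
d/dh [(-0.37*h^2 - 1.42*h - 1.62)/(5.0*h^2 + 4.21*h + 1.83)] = (5.5423*h^2 + 14.8458*h + 4.2216)/(25.0*h^4 + 42.1*h^3 + 36.0241*h^2 + 15.4086*h + 3.3489)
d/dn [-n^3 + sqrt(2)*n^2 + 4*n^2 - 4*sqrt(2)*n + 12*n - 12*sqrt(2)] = -3*n^2 + 2*sqrt(2)*n + 8*n - 4*sqrt(2) + 12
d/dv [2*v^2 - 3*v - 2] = 4*v - 3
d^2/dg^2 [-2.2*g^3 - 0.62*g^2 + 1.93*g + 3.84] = -13.2*g - 1.24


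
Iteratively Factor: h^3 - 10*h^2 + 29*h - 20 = (h - 5)*(h^2 - 5*h + 4) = (h - 5)*(h - 4)*(h - 1)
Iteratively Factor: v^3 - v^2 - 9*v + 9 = (v - 1)*(v^2 - 9) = (v - 3)*(v - 1)*(v + 3)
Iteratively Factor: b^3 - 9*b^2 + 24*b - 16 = (b - 4)*(b^2 - 5*b + 4) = (b - 4)^2*(b - 1)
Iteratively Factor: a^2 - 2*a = (a)*(a - 2)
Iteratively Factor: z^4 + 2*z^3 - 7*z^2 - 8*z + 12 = (z + 2)*(z^3 - 7*z + 6) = (z + 2)*(z + 3)*(z^2 - 3*z + 2) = (z - 2)*(z + 2)*(z + 3)*(z - 1)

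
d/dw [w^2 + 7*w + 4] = 2*w + 7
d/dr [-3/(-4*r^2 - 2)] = -6*r/(2*r^2 + 1)^2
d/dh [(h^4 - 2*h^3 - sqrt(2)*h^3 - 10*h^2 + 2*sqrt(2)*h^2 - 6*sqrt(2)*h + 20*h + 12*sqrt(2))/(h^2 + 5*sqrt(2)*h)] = 2*(h^5 - h^4 + 7*sqrt(2)*h^4 - 10*sqrt(2)*h^3 - 10*h^3 - 22*sqrt(2)*h^2 - 12*sqrt(2)*h - 60)/(h^2*(h^2 + 10*sqrt(2)*h + 50))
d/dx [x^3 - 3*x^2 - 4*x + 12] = 3*x^2 - 6*x - 4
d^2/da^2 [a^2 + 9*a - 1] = 2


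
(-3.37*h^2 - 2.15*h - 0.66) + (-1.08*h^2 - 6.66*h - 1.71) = -4.45*h^2 - 8.81*h - 2.37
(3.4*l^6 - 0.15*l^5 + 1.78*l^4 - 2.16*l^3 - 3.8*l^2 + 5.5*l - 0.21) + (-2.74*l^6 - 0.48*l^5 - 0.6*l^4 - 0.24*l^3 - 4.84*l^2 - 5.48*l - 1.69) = 0.66*l^6 - 0.63*l^5 + 1.18*l^4 - 2.4*l^3 - 8.64*l^2 + 0.0199999999999996*l - 1.9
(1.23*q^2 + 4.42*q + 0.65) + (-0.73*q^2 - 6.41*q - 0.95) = 0.5*q^2 - 1.99*q - 0.3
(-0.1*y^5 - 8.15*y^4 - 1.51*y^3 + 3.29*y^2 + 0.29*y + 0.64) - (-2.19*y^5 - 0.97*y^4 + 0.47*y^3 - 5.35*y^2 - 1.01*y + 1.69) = 2.09*y^5 - 7.18*y^4 - 1.98*y^3 + 8.64*y^2 + 1.3*y - 1.05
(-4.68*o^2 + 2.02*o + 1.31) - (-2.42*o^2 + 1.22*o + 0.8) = -2.26*o^2 + 0.8*o + 0.51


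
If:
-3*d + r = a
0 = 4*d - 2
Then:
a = r - 3/2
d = 1/2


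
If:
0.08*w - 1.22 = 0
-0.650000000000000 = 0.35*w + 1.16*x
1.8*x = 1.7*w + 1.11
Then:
No Solution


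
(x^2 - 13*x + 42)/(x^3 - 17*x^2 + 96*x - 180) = (x - 7)/(x^2 - 11*x + 30)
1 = 1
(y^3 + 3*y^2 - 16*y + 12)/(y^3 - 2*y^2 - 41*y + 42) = (y - 2)/(y - 7)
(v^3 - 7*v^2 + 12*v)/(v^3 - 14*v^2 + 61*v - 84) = v/(v - 7)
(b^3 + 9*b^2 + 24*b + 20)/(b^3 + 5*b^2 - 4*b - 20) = (b + 2)/(b - 2)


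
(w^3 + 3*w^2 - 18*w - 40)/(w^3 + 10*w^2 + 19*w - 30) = (w^2 - 2*w - 8)/(w^2 + 5*w - 6)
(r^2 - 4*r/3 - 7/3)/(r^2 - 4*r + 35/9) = 3*(r + 1)/(3*r - 5)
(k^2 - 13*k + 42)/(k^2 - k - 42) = (k - 6)/(k + 6)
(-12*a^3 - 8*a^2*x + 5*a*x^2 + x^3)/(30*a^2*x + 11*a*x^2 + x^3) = (-2*a^2 - a*x + x^2)/(x*(5*a + x))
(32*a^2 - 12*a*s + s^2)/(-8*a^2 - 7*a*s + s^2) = (-4*a + s)/(a + s)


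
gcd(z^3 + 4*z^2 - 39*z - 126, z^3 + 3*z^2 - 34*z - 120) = z - 6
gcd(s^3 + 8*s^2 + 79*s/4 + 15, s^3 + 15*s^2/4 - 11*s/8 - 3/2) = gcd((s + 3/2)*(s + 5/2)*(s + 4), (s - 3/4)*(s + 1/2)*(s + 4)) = s + 4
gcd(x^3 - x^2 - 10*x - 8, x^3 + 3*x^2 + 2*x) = x^2 + 3*x + 2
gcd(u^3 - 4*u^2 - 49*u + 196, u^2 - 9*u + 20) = u - 4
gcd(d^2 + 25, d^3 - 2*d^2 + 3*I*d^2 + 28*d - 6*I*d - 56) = 1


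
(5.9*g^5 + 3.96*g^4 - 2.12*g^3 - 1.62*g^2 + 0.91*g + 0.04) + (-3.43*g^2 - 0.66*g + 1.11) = 5.9*g^5 + 3.96*g^4 - 2.12*g^3 - 5.05*g^2 + 0.25*g + 1.15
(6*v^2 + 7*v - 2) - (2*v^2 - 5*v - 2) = 4*v^2 + 12*v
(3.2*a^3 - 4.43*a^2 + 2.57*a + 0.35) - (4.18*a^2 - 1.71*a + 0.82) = 3.2*a^3 - 8.61*a^2 + 4.28*a - 0.47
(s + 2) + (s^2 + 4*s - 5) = s^2 + 5*s - 3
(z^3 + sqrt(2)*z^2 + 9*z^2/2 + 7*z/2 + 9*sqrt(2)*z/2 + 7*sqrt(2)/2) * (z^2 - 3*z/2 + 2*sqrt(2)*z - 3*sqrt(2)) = z^5 + 3*z^4 + 3*sqrt(2)*z^4 + 3*z^3/4 + 9*sqrt(2)*z^3 - 39*sqrt(2)*z^2/4 + 27*z^2/4 - 63*sqrt(2)*z/4 - 13*z - 21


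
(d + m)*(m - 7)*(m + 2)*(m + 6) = d*m^3 + d*m^2 - 44*d*m - 84*d + m^4 + m^3 - 44*m^2 - 84*m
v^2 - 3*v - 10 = (v - 5)*(v + 2)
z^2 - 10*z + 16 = (z - 8)*(z - 2)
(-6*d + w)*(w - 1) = -6*d*w + 6*d + w^2 - w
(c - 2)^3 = c^3 - 6*c^2 + 12*c - 8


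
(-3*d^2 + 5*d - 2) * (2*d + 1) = -6*d^3 + 7*d^2 + d - 2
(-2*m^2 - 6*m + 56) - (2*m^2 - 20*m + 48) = -4*m^2 + 14*m + 8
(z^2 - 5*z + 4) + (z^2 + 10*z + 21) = 2*z^2 + 5*z + 25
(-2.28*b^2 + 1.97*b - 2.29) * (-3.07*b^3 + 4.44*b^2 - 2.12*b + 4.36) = 6.9996*b^5 - 16.1711*b^4 + 20.6107*b^3 - 24.2848*b^2 + 13.444*b - 9.9844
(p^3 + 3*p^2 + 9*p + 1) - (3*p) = p^3 + 3*p^2 + 6*p + 1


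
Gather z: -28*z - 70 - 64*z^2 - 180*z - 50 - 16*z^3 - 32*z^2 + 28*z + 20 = -16*z^3 - 96*z^2 - 180*z - 100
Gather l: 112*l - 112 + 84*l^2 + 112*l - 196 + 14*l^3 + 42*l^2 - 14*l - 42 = 14*l^3 + 126*l^2 + 210*l - 350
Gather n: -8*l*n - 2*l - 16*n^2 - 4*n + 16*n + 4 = -2*l - 16*n^2 + n*(12 - 8*l) + 4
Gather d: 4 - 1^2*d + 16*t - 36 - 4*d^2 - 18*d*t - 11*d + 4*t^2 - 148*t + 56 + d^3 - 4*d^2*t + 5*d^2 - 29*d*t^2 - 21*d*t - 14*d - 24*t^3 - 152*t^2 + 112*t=d^3 + d^2*(1 - 4*t) + d*(-29*t^2 - 39*t - 26) - 24*t^3 - 148*t^2 - 20*t + 24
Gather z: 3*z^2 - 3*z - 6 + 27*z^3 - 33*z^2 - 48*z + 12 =27*z^3 - 30*z^2 - 51*z + 6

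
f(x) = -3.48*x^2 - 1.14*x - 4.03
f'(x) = -6.96*x - 1.14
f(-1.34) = -8.75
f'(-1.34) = 8.19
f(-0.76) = -5.17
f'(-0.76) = 4.15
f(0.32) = -4.75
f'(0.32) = -3.37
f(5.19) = -103.68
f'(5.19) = -37.26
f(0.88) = -7.73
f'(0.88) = -7.26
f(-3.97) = -54.35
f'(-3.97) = 26.49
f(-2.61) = -24.76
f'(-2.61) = 17.03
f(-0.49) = -4.31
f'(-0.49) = 2.27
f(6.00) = -136.15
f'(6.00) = -42.90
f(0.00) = -4.03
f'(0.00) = -1.14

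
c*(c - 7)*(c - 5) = c^3 - 12*c^2 + 35*c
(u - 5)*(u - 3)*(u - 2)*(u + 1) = u^4 - 9*u^3 + 21*u^2 + u - 30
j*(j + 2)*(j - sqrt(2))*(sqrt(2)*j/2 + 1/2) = sqrt(2)*j^4/2 - j^3/2 + sqrt(2)*j^3 - j^2 - sqrt(2)*j^2/2 - sqrt(2)*j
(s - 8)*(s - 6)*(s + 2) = s^3 - 12*s^2 + 20*s + 96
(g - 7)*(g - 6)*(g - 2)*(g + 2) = g^4 - 13*g^3 + 38*g^2 + 52*g - 168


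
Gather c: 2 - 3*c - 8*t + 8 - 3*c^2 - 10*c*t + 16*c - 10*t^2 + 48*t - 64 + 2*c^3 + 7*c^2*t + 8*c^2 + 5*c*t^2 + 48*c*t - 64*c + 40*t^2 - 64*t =2*c^3 + c^2*(7*t + 5) + c*(5*t^2 + 38*t - 51) + 30*t^2 - 24*t - 54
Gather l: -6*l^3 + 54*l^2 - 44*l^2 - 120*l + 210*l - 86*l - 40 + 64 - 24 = -6*l^3 + 10*l^2 + 4*l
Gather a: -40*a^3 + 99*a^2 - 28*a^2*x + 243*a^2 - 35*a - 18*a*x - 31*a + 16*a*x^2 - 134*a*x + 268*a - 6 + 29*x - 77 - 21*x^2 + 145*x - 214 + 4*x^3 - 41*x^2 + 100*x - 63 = -40*a^3 + a^2*(342 - 28*x) + a*(16*x^2 - 152*x + 202) + 4*x^3 - 62*x^2 + 274*x - 360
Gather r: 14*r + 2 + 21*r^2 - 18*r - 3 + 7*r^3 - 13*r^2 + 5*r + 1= 7*r^3 + 8*r^2 + r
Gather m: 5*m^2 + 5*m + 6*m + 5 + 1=5*m^2 + 11*m + 6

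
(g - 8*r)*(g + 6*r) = g^2 - 2*g*r - 48*r^2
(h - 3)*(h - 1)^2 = h^3 - 5*h^2 + 7*h - 3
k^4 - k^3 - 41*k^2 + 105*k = k*(k - 5)*(k - 3)*(k + 7)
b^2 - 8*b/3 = b*(b - 8/3)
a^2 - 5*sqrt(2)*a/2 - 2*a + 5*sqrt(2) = (a - 2)*(a - 5*sqrt(2)/2)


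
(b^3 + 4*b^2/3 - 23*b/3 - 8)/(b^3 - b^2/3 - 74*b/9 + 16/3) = 3*(b + 1)/(3*b - 2)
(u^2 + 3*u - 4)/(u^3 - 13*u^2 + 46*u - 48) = (u^2 + 3*u - 4)/(u^3 - 13*u^2 + 46*u - 48)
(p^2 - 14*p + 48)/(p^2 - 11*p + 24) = (p - 6)/(p - 3)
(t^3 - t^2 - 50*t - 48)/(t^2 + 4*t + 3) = (t^2 - 2*t - 48)/(t + 3)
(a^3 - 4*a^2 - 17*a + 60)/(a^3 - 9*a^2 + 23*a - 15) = (a + 4)/(a - 1)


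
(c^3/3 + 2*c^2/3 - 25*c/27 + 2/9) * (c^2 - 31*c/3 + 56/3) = c^5/3 - 25*c^4/9 - 43*c^3/27 + 1801*c^2/81 - 1586*c/81 + 112/27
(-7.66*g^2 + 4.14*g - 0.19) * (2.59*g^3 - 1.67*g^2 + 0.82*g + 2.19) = -19.8394*g^5 + 23.5148*g^4 - 13.6871*g^3 - 13.0633*g^2 + 8.9108*g - 0.4161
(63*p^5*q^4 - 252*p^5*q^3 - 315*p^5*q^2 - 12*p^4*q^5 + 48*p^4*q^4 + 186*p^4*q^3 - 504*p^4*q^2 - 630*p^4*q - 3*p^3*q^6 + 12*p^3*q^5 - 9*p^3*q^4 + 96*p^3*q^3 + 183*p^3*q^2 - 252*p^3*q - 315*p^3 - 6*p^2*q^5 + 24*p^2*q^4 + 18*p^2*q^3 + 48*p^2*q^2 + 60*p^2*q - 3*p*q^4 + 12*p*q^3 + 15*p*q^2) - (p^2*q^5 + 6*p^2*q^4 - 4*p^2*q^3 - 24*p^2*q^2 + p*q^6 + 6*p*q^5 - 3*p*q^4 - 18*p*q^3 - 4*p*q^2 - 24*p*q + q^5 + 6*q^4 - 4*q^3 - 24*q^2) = 63*p^5*q^4 - 252*p^5*q^3 - 315*p^5*q^2 - 12*p^4*q^5 + 48*p^4*q^4 + 186*p^4*q^3 - 504*p^4*q^2 - 630*p^4*q - 3*p^3*q^6 + 12*p^3*q^5 - 9*p^3*q^4 + 96*p^3*q^3 + 183*p^3*q^2 - 252*p^3*q - 315*p^3 - 7*p^2*q^5 + 18*p^2*q^4 + 22*p^2*q^3 + 72*p^2*q^2 + 60*p^2*q - p*q^6 - 6*p*q^5 + 30*p*q^3 + 19*p*q^2 + 24*p*q - q^5 - 6*q^4 + 4*q^3 + 24*q^2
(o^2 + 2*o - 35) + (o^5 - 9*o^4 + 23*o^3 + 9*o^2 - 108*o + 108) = o^5 - 9*o^4 + 23*o^3 + 10*o^2 - 106*o + 73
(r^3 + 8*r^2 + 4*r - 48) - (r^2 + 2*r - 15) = r^3 + 7*r^2 + 2*r - 33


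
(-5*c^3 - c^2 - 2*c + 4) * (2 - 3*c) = 15*c^4 - 7*c^3 + 4*c^2 - 16*c + 8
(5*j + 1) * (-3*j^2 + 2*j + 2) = -15*j^3 + 7*j^2 + 12*j + 2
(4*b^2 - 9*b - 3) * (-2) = -8*b^2 + 18*b + 6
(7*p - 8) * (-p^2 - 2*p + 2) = -7*p^3 - 6*p^2 + 30*p - 16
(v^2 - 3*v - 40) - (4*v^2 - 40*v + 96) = -3*v^2 + 37*v - 136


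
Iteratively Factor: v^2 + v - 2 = (v + 2)*(v - 1)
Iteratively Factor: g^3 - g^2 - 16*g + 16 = (g - 1)*(g^2 - 16) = (g - 1)*(g + 4)*(g - 4)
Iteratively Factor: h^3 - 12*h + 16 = (h + 4)*(h^2 - 4*h + 4) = (h - 2)*(h + 4)*(h - 2)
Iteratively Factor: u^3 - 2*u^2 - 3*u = (u + 1)*(u^2 - 3*u) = (u - 3)*(u + 1)*(u)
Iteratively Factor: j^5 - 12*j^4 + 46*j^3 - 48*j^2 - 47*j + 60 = (j - 5)*(j^4 - 7*j^3 + 11*j^2 + 7*j - 12) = (j - 5)*(j - 1)*(j^3 - 6*j^2 + 5*j + 12) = (j - 5)*(j - 4)*(j - 1)*(j^2 - 2*j - 3) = (j - 5)*(j - 4)*(j - 1)*(j + 1)*(j - 3)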